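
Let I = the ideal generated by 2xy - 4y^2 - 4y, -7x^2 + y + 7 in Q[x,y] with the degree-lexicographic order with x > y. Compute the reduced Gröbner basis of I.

f_1 = 2xy - 4y^2 - 4y, LT = xy.
f_2 = -7x^2 + y + 7, LT = x^2.

S(f_1,f_2): lcm = x^2y. S = -2xy^2 - 2xy + 1/7y^2 + y.
  leading term xy^2: subtract (-y)·f_1 from -2xy^2 - 2xy + 1/7y^2 + y → -4y^3 - 2xy - 27/7y^2 + y
  leading term y^3: no divisor's leading term divides it; move -4y^3 to the remainder.
  leading term xy: subtract (-1)·f_1 from -2xy - 27/7y^2 + y → -55/7y^2 - 3y
  leading term y^2: no divisor's leading term divides it; move -55/7y^2 to the remainder.
  leading term y: no divisor's leading term divides it; move -3y to the remainder.
  remainder -4y^3 - 55/7y^2 - 3y ≠ 0; add g_3 = -4y^3 - 55/7y^2 - 3y to the basis.

The other S-polynomials (S(f_1,g_3), S(f_2,g_3)) all reduce to 0 modulo the current basis, so we have a Gröbner basis.

G = {y^3 + 55/28y^2 + 3/4y, x^2 - 1/7y - 1, xy - 2y^2 - 2y}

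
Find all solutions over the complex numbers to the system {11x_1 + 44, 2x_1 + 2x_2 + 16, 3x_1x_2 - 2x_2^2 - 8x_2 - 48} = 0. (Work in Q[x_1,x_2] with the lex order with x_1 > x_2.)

{(-4, -4)}

Compute a lex Gröbner basis by Buchberger's algorithm.
f_1 = 11x_1 + 44, LT = x_1.
f_2 = 2x_1 + 2x_2 + 16, LT = x_1.
f_3 = 3x_1x_2 - 2x_2^2 - 8x_2 - 48, LT = x_1x_2.

S(f_1,f_2): lcm = x_1. S = -x_2 - 4.
  leading term x_2: no divisor's leading term divides it; move -x_2 to the remainder.
  leading term 1: no divisor's leading term divides it; move -4 to the remainder.
  remainder -x_2 - 4 ≠ 0; add h_4 = -x_2 - 4 to the basis.

The other S-polynomials (S(f_1,f_3), S(f_2,f_3), S(f_1,h_4), S(f_2,h_4), S(f_3,h_4)) all reduce to 0 modulo the current basis, so we have a Gröbner basis.
Inter-reduce: drop elements whose leading term is divisible by another's, tail-reduce, and make monic.
Reduced Gröbner basis: {x_1 + 4, x_2 + 4}.

A lex Gröbner basis eliminates variables successively. Here x_2 + 4 depends only on x_2, with roots {-4}; lifting each root through the earlier basis elements recovers the full solutions.
  x_2 = -4: the earlier basis element becomes x_1 + 4 = 0, giving x_1 = -4 — point (-4, -4).
Substituting each solution back into the original system confirms all equations vanish.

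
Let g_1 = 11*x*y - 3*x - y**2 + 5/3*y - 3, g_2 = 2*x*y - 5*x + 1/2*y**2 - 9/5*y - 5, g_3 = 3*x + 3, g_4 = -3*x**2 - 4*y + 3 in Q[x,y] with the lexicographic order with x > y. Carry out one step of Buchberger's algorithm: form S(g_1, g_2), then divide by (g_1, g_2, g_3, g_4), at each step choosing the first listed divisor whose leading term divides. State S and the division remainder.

S(g_1, g_2) = 49/22*x - 15/44*y**2 + 347/330*y + 49/22; remainder on division = -15/44*y**2 + 347/330*y.

lcm(LM(g_1), LM(g_2)) = x*y.
S = (lcm/LT(g_1))·g_1 − (lcm/LT(g_2))·g_2 = 49/22*x - 15/44*y**2 + 347/330*y + 49/22.
Reduce S modulo (g_1, g_2, g_3, g_4) in that order:
  leading term x: subtract (49/66)·g_3 from 49/22*x - 15/44*y**2 + 347/330*y + 49/22 → -15/44*y**2 + 347/330*y
  leading term y**2: no divisor's leading term divides it; move -15/44*y**2 to the remainder.
  leading term y: no divisor's leading term divides it; move 347/330*y to the remainder.
The remainder -15/44*y**2 + 347/330*y is nonzero, so it would be added as the next basis element.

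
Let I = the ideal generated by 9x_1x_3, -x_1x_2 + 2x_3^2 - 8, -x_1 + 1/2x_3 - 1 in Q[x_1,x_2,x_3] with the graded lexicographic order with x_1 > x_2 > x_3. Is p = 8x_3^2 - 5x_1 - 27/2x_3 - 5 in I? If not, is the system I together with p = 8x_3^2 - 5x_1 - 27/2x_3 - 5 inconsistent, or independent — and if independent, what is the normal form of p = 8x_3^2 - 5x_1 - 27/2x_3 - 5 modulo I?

8x_3^2 - 5x_1 - 27/2x_3 - 5 lies in I (it reduces to 0).

First compute the reduced Gröbner basis of I by Buchberger's algorithm.
f_1 = 9x_1x_3, LT = x_1x_3.
f_2 = -x_1x_2 + 2x_3^2 - 8, LT = x_1x_2.
f_3 = -x_1 + 1/2x_3 - 1, LT = x_1.

S(f_1,f_2): lcm = x_1x_2x_3. S = 2x_3^3 - 8x_3.
  leading term x_3^3: no divisor's leading term divides it; move 2x_3^3 to the remainder.
  leading term x_3: no divisor's leading term divides it; move -8x_3 to the remainder.
  remainder 2x_3^3 - 8x_3 ≠ 0; add h_4 = 2x_3^3 - 8x_3 to the basis.

S(f_1,f_3): lcm = x_1x_3. S = 1/2x_3^2 - x_3.
  leading term x_3^2: no divisor's leading term divides it; move 1/2x_3^2 to the remainder.
  leading term x_3: no divisor's leading term divides it; move -x_3 to the remainder.
  remainder 1/2x_3^2 - x_3 ≠ 0; add h_5 = 1/2x_3^2 - x_3 to the basis.

S(f_2,f_3): lcm = x_1x_2. S = 1/2x_2x_3 - 2x_3^2 - x_2 + 8.
  leading term x_2x_3: no divisor's leading term divides it; move 1/2x_2x_3 to the remainder.
  leading term x_3^2: subtract (-4)·h_5 from -2x_3^2 - x_2 + 8 → -x_2 - 4x_3 + 8
  leading term x_2: no divisor's leading term divides it; move -x_2 to the remainder.
  leading term x_3: no divisor's leading term divides it; move -4x_3 to the remainder.
  leading term 1: no divisor's leading term divides it; move 8 to the remainder.
  remainder 1/2x_2x_3 - x_2 - 4x_3 + 8 ≠ 0; add h_6 = 1/2x_2x_3 - x_2 - 4x_3 + 8 to the basis.

S(f_1,h_4): lcm = x_1x_3^3. S = 4x_1x_3.
  leading term x_1x_3: subtract (4/9)·f_1 from 4x_1x_3 → 0
  remainder 0.

S(f_2,h_4): leading monomials are coprime, so the S-polynomial reduces to 0 (Buchberger's first criterion).
S(f_3,h_4): leading monomials are coprime, so the S-polynomial reduces to 0 (Buchberger's first criterion).
S(f_1,h_5): lcm = x_1x_3^2. S = 2x_1x_3.
  leading term x_1x_3: subtract (2/9)·f_1 from 2x_1x_3 → 0
  remainder 0.

S(f_2,h_5): leading monomials are coprime, so the S-polynomial reduces to 0 (Buchberger's first criterion).
S(f_3,h_5): leading monomials are coprime, so the S-polynomial reduces to 0 (Buchberger's first criterion).
S(h_4,h_5): lcm = x_3^3. S = 2x_3^2 - 4x_3.
  leading term x_3^2: subtract (4)·h_5 from 2x_3^2 - 4x_3 → 0
  remainder 0.

S(f_1,h_6): lcm = x_1x_2x_3. S = 2x_1x_2 + 8x_1x_3 - 16x_1.
  leading term x_1x_2: subtract (-2)·f_2 from 2x_1x_2 + 8x_1x_3 - 16x_1 → 8x_1x_3 + 4x_3^2 - 16x_1 - 16
  leading term x_1x_3: subtract (8/9)·f_1 from 8x_1x_3 + 4x_3^2 - 16x_1 - 16 → 4x_3^2 - 16x_1 - 16
  leading term x_3^2: subtract (8)·h_5 from 4x_3^2 - 16x_1 - 16 → -16x_1 + 8x_3 - 16
  leading term x_1: subtract (16)·f_3 from -16x_1 + 8x_3 - 16 → 0
  remainder 0.

S(f_2,h_6): lcm = x_1x_2x_3. S = -2x_3^3 + 2x_1x_2 + 8x_1x_3 - 16x_1 + 8x_3.
  leading term x_3^3: subtract (-1)·h_4 from -2x_3^3 + 2x_1x_2 + 8x_1x_3 - 16x_1 + 8x_3 → 2x_1x_2 + 8x_1x_3 - 16x_1
  leading term x_1x_2: subtract (-2)·f_2 from 2x_1x_2 + 8x_1x_3 - 16x_1 → 8x_1x_3 + 4x_3^2 - 16x_1 - 16
  leading term x_1x_3: subtract (8/9)·f_1 from 8x_1x_3 + 4x_3^2 - 16x_1 - 16 → 4x_3^2 - 16x_1 - 16
  leading term x_3^2: subtract (8)·h_5 from 4x_3^2 - 16x_1 - 16 → -16x_1 + 8x_3 - 16
  leading term x_1: subtract (16)·f_3 from -16x_1 + 8x_3 - 16 → 0
  remainder 0.

S(f_3,h_6): leading monomials are coprime, so the S-polynomial reduces to 0 (Buchberger's first criterion).
S(h_4,h_6): lcm = x_2x_3^3. S = 2x_2x_3^2 + 8x_3^3 - 4x_2x_3 - 16x_3^2.
  leading term x_2x_3^2: subtract (4x_2)·h_5 from 2x_2x_3^2 + 8x_3^3 - 4x_2x_3 - 16x_3^2 → 8x_3^3 - 16x_3^2
  leading term x_3^3: subtract (4)·h_4 from 8x_3^3 - 16x_3^2 → -16x_3^2 + 32x_3
  leading term x_3^2: subtract (-32)·h_5 from -16x_3^2 + 32x_3 → 0
  remainder 0.

S(h_5,h_6): lcm = x_2x_3^2. S = 8x_3^2 - 16x_3.
  leading term x_3^2: subtract (16)·h_5 from 8x_3^2 - 16x_3 → 0
  remainder 0.

Every S-polynomial of the final basis reduces to 0, so we have a Gröbner basis.
Inter-reduce: drop elements whose leading term is divisible by another's, tail-reduce, and make monic.
Reduced Gröbner basis: {x_2x_3 - 2x_2 - 8x_3 + 16, x_3^2 - 2x_3, x_1 - 1/2x_3 + 1}.
Label its elements g_1 = x_2x_3 - 2x_2 - 8x_3 + 16, g_2 = x_3^2 - 2x_3, g_3 = x_1 - 1/2x_3 + 1.

Reduce p = 8x_3^2 - 5x_1 - 27/2x_3 - 5 modulo G:
  leading term x_3^2: subtract (8)·g_2 from 8x_3^2 - 5x_1 - 27/2x_3 - 5 → -5x_1 + 5/2x_3 - 5
  leading term x_1: subtract (-5)·g_3 from -5x_1 + 5/2x_3 - 5 → 0
  normal form = 0.
Since the normal form is 0, p ∈ I.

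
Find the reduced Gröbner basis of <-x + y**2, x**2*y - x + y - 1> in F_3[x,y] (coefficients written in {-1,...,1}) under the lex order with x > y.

G = {x - y**2, y**5 - y**2 + y - 1}

f_1 = -x + y**2, LT = x.
f_2 = x**2*y - x + y - 1, LT = x**2*y.

S(f_1,f_2): lcm = x**2*y. S = -x*y**3 + x - y + 1.
  leading term x*y**3: subtract (y**3)·f_1 from -x*y**3 + x - y + 1 → x - y**5 - y + 1
  leading term x: subtract (-1)·f_1 from x - y**5 - y + 1 → -y**5 + y**2 - y + 1
  leading term y**5: no divisor's leading term divides it; move -y**5 to the remainder.
  leading term y**2: no divisor's leading term divides it; move y**2 to the remainder.
  leading term y: no divisor's leading term divides it; move -y to the remainder.
  leading term 1: no divisor's leading term divides it; move 1 to the remainder.
  remainder -y**5 + y**2 - y + 1 ≠ 0; add g_3 = -y**5 + y**2 - y + 1 to the basis.

The other S-polynomials (S(f_1,g_3), S(f_2,g_3)) all reduce to 0 modulo the current basis, so we have a Gröbner basis.
Inter-reduce: drop elements whose leading term is divisible by another's, tail-reduce, and make monic.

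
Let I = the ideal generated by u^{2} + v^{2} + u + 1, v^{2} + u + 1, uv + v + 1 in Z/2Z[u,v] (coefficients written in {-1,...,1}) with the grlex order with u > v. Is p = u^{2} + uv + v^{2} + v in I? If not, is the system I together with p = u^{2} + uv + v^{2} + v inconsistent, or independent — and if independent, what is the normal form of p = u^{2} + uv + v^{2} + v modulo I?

u^{2} + uv + v^{2} + v lies in I (it reduces to 0).

First compute the reduced Gröbner basis of I by Buchberger's algorithm.
f_1 = u^{2} + v^{2} + u + 1, LT = u^{2}.
f_2 = v^{2} + u + 1, LT = v^{2}.
f_3 = uv + v + 1, LT = uv.

S(f_1,f_2): leading monomials are coprime, so the S-polynomial reduces to 0 (Buchberger's first criterion).
S(f_1,f_3): lcm = u^{2}v. S = v^{3} + u + v.
  leading term v^{3}: subtract (v)·f_2 from v^{3} + u + v → uv + u
  leading term uv: subtract (1)·f_3 from uv + u → u + v + 1
  leading term u: no divisor's leading term divides it; move u to the remainder.
  leading term v: no divisor's leading term divides it; move v to the remainder.
  leading term 1: no divisor's leading term divides it; move 1 to the remainder.
  remainder u + v + 1 ≠ 0; add h_4 = u + v + 1 to the basis.

S(f_2,f_3): lcm = uv^{2}. S = u^{2} + v^{2} + u + v.
  leading term u^{2}: subtract (1)·f_1 from u^{2} + v^{2} + u + v → v + 1
  leading term v: no divisor's leading term divides it; move v to the remainder.
  leading term 1: no divisor's leading term divides it; move 1 to the remainder.
  remainder v + 1 ≠ 0; add h_5 = v + 1 to the basis.

S(f_1,h_4): lcm = u^{2}. S = uv + v^{2} + 1.
  leading term uv: subtract (1)·f_3 from uv + v^{2} + 1 → v^{2} + v
  leading term v^{2}: subtract (1)·f_2 from v^{2} + v → u + v + 1
  leading term u: subtract (1)·h_4 from u + v + 1 → 0
  remainder 0.

S(f_2,h_4): leading monomials are coprime, so the S-polynomial reduces to 0 (Buchberger's first criterion).
S(f_3,h_4): lcm = uv. S = v^{2} + 1.
  leading term v^{2}: subtract (1)·f_2 from v^{2} + 1 → u
  leading term u: subtract (1)·h_4 from u → v + 1
  leading term v: subtract (1)·h_5 from v + 1 → 0
  remainder 0.

S(f_1,h_5): leading monomials are coprime, so the S-polynomial reduces to 0 (Buchberger's first criterion).
S(f_2,h_5): lcm = v^{2}. S = u + v + 1.
  leading term u: subtract (1)·h_4 from u + v + 1 → 0
  remainder 0.

S(f_3,h_5): lcm = uv. S = u + v + 1.
  leading term u: subtract (1)·h_4 from u + v + 1 → 0
  remainder 0.

S(h_4,h_5): leading monomials are coprime, so the S-polynomial reduces to 0 (Buchberger's first criterion).
Every S-polynomial of the final basis reduces to 0, so we have a Gröbner basis.
Inter-reduce: drop elements whose leading term is divisible by another's, tail-reduce, and make monic.
Reduced Gröbner basis: {u, v + 1}.
Label its elements g_1 = u, g_2 = v + 1.

Reduce p = u^{2} + uv + v^{2} + v modulo G:
  leading term u^{2}: subtract (u)·g_1 from u^{2} + uv + v^{2} + v → uv + v^{2} + v
  leading term uv: subtract (v)·g_1 from uv + v^{2} + v → v^{2} + v
  leading term v^{2}: subtract (v)·g_2 from v^{2} + v → 0
  normal form = 0.
Since the normal form is 0, p ∈ I.

The remainder on division by a Gröbner basis is unique — it is the normal form.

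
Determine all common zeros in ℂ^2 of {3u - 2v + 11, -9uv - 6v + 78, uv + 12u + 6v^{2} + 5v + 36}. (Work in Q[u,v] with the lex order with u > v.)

{(-5, -2)}

Compute a lex Gröbner basis by Buchberger's algorithm.
f_1 = 3u - 2v + 11, LT = u.
f_2 = -9uv - 6v + 78, LT = uv.
f_3 = uv + 12u + 6v^{2} + 5v + 36, LT = uv.

S(f_1,f_2): lcm = uv. S = -\tfrac{2}{3}v^{2} + 3v + \tfrac{26}{3}.
  leading term v^{2}: no divisor's leading term divides it; move -\tfrac{2}{3}v^{2} to the remainder.
  leading term v: no divisor's leading term divides it; move 3v to the remainder.
  leading term 1: no divisor's leading term divides it; move \tfrac{26}{3} to the remainder.
  remainder -\tfrac{2}{3}v^{2} + 3v + \tfrac{26}{3} ≠ 0; add h_4 = -\tfrac{2}{3}v^{2} + 3v + \tfrac{26}{3} to the basis.

S(f_1,f_3): lcm = uv. S = -12u - \tfrac{20}{3}v^{2} - \tfrac{4}{3}v - 36.
  leading term u: subtract (-4)·f_1 from -12u - \tfrac{20}{3}v^{2} - \tfrac{4}{3}v - 36 → -\tfrac{20}{3}v^{2} - \tfrac{28}{3}v + 8
  leading term v^{2}: subtract (10)·h_4 from -\tfrac{20}{3}v^{2} - \tfrac{28}{3}v + 8 → -\tfrac{118}{3}v - \tfrac{236}{3}
  leading term v: no divisor's leading term divides it; move -\tfrac{118}{3}v to the remainder.
  leading term 1: no divisor's leading term divides it; move -\tfrac{236}{3} to the remainder.
  remainder -\tfrac{118}{3}v - \tfrac{236}{3} ≠ 0; add h_5 = -\tfrac{118}{3}v - \tfrac{236}{3} to the basis.

S(f_2,f_3): lcm = uv. S = -12u - 6v^{2} - \tfrac{13}{3}v - \tfrac{134}{3}.
  leading term u: subtract (-4)·f_1 from -12u - 6v^{2} - \tfrac{13}{3}v - \tfrac{134}{3} → -6v^{2} - \tfrac{37}{3}v - \tfrac{2}{3}
  leading term v^{2}: subtract (9)·h_4 from -6v^{2} - \tfrac{37}{3}v - \tfrac{2}{3} → -\tfrac{118}{3}v - \tfrac{236}{3}
  leading term v: subtract (1)·h_5 from -\tfrac{118}{3}v - \tfrac{236}{3} → 0
  remainder 0.

S(f_1,h_4): leading monomials are coprime, so the S-polynomial reduces to 0 (Buchberger's first criterion).
S(f_2,h_4): lcm = uv^{2}. S = \tfrac{9}{2}uv + 13u + \tfrac{2}{3}v^{2} - \tfrac{26}{3}v.
  leading term uv: subtract (\tfrac{3}{2}v)·f_1 from \tfrac{9}{2}uv + 13u + \tfrac{2}{3}v^{2} - \tfrac{26}{3}v → 13u + \tfrac{11}{3}v^{2} - \tfrac{151}{6}v
  leading term u: subtract (\tfrac{13}{3})·f_1 from 13u + \tfrac{11}{3}v^{2} - \tfrac{151}{6}v → \tfrac{11}{3}v^{2} - \tfrac{33}{2}v - \tfrac{143}{3}
  leading term v^{2}: subtract (-\tfrac{11}{2})·h_4 from \tfrac{11}{3}v^{2} - \tfrac{33}{2}v - \tfrac{143}{3} → 0
  remainder 0.

S(f_3,h_4): lcm = uv^{2}. S = \tfrac{33}{2}uv + 13u + 6v^{3} + 5v^{2} + 36v.
  leading term uv: subtract (\tfrac{11}{2}v)·f_1 from \tfrac{33}{2}uv + 13u + 6v^{3} + 5v^{2} + 36v → 13u + 6v^{3} + 16v^{2} - \tfrac{49}{2}v
  leading term u: subtract (\tfrac{13}{3})·f_1 from 13u + 6v^{3} + 16v^{2} - \tfrac{49}{2}v → 6v^{3} + 16v^{2} - \tfrac{95}{6}v - \tfrac{143}{3}
  leading term v^{3}: subtract (-9v)·h_4 from 6v^{3} + 16v^{2} - \tfrac{95}{6}v - \tfrac{143}{3} → 43v^{2} + \tfrac{373}{6}v - \tfrac{143}{3}
  leading term v^{2}: subtract (-\tfrac{129}{2})·h_4 from 43v^{2} + \tfrac{373}{6}v - \tfrac{143}{3} → \tfrac{767}{3}v + \tfrac{1534}{3}
  leading term v: subtract (-\tfrac{13}{2})·h_5 from \tfrac{767}{3}v + \tfrac{1534}{3} → 0
  remainder 0.

S(f_1,h_5): leading monomials are coprime, so the S-polynomial reduces to 0 (Buchberger's first criterion).
S(f_2,h_5): lcm = uv. S = -2u + \tfrac{2}{3}v - \tfrac{26}{3}.
  leading term u: subtract (-\tfrac{2}{3})·f_1 from -2u + \tfrac{2}{3}v - \tfrac{26}{3} → -\tfrac{2}{3}v - \tfrac{4}{3}
  leading term v: subtract (\tfrac{1}{59})·h_5 from -\tfrac{2}{3}v - \tfrac{4}{3} → 0
  remainder 0.

S(f_3,h_5): lcm = uv. S = 10u + 6v^{2} + 5v + 36.
  leading term u: subtract (\tfrac{10}{3})·f_1 from 10u + 6v^{2} + 5v + 36 → 6v^{2} + \tfrac{35}{3}v - \tfrac{2}{3}
  leading term v^{2}: subtract (-9)·h_4 from 6v^{2} + \tfrac{35}{3}v - \tfrac{2}{3} → \tfrac{116}{3}v + \tfrac{232}{3}
  leading term v: subtract (-\tfrac{58}{59})·h_5 from \tfrac{116}{3}v + \tfrac{232}{3} → 0
  remainder 0.

S(h_4,h_5): lcm = v^{2}. S = -\tfrac{13}{2}v - 13.
  leading term v: subtract (\tfrac{39}{236})·h_5 from -\tfrac{13}{2}v - 13 → 0
  remainder 0.

Every S-polynomial of the final basis reduces to 0, so we have a Gröbner basis.
Inter-reduce: drop elements whose leading term is divisible by another's, tail-reduce, and make monic.
Reduced Gröbner basis: {u + 5, v + 2}.

A lex Gröbner basis eliminates variables successively. Here v + 2 depends only on v, with roots {-2}; lifting each root through the earlier basis elements recovers the full solutions.
  v = -2: the earlier basis element becomes u + 5 = 0, giving u = -5 — point (-5, -2).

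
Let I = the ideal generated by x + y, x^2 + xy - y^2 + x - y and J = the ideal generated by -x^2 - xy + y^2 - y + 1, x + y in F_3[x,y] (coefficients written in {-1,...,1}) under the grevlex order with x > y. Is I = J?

Two ideals are equal iff their reduced Gröbner bases coincide (the reduced basis is unique for a fixed ordering).
Buchberger on the first generating set:
f_1 = x + y, LT = x.
f_2 = x^2 + xy - y^2 + x - y, LT = x^2.

S(f_1,f_2): lcm = x^2. S = y^2 - x + y.
  reduce S modulo (f_1, f_2):
  remainder y^2 - y ≠ 0; add g_3 = y^2 - y to the basis.

The other S-polynomials (S(f_1,g_3), S(f_2,g_3)) all reduce to 0 modulo the current basis, so we have a Gröbner basis.
Inter-reduce: drop elements whose leading term is divisible by another's, tail-reduce, and make monic.
Reduced Gröbner basis: {y^2 - y, x + y}.

Buchberger on the second generating set:
h_1 = -x^2 - xy + y^2 - y + 1, LT = x^2.
h_2 = x + y, LT = x.

S(h_1,h_2): lcm = x^2. S = -y^2 + y - 1.
  reduce S modulo (h_1, h_2):
  remainder -y^2 + y - 1 ≠ 0; add k_3 = -y^2 + y - 1 to the basis.

The other S-polynomials (S(h_1,k_3), S(h_2,k_3)) all reduce to 0 modulo the current basis, so we have a Gröbner basis.
Inter-reduce: drop elements whose leading term is divisible by another's, tail-reduce, and make monic.
Reduced Gröbner basis: {y^2 - y + 1, x + y}.

The bases are distinct; the ideals are different.

No, the ideals differ.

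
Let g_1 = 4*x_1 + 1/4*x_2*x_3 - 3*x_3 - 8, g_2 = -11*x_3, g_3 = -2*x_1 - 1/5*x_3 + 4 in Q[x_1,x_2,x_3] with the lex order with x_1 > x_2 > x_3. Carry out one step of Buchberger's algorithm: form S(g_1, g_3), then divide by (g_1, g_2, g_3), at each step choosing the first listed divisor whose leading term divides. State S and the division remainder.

S(g_1, g_3) = 1/16*x_2*x_3 - 17/20*x_3; remainder on division = 0.

lcm(LM(g_1), LM(g_3)) = x_1.
S = (lcm/LT(g_1))·g_1 − (lcm/LT(g_3))·g_3 = 1/16*x_2*x_3 - 17/20*x_3.
Reduce S modulo (g_1, g_2, g_3) in that order:
  leading term x_2*x_3: subtract (-1/176*x_2)·g_2 from 1/16*x_2*x_3 - 17/20*x_3 → -17/20*x_3
  leading term x_3: subtract (17/220)·g_2 from -17/20*x_3 → 0
The remainder is 0, so this S-polynomial contributes no new basis element.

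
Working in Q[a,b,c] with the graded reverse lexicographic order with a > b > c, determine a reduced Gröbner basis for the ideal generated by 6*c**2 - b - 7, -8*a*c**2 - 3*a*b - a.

G = {a*b + 31/13*a, c**2 - 1/6*b - 7/6}

f_1 = 6*c**2 - b - 7, LT = c**2.
f_2 = -8*a*c**2 - 3*a*b - a, LT = a*c**2.

S(f_1,f_2): lcm = a*c**2. S = -13/24*a*b - 31/24*a.
  leading term a*b: no divisor's leading term divides it; move -13/24*a*b to the remainder.
  leading term a: no divisor's leading term divides it; move -31/24*a to the remainder.
  remainder -13/24*a*b - 31/24*a ≠ 0; add g_3 = -13/24*a*b - 31/24*a to the basis.

The other S-polynomials (S(f_1,g_3), S(f_2,g_3)) all reduce to 0 modulo the current basis, so we have a Gröbner basis.
Inter-reduce: drop elements whose leading term is divisible by another's, tail-reduce, and make monic.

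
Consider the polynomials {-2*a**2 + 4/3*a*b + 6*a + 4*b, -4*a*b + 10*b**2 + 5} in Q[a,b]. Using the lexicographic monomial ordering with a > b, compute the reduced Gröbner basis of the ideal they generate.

f_1 = -2*a**2 + 4/3*a*b + 6*a + 4*b, LT = a**2.
f_2 = -4*a*b + 10*b**2 + 5, LT = a*b.

S(f_1,f_2): lcm = a**2*b. S = 11/6*a*b**2 - 3*a*b + 5/4*a - 2*b**2.
  leading term a*b**2: subtract (-11/24*b)·f_2 from 11/6*a*b**2 - 3*a*b + 5/4*a - 2*b**2 → -3*a*b + 5/4*a + 55/12*b**3 - 2*b**2 + 55/24*b
  leading term a*b: subtract (3/4)·f_2 from -3*a*b + 5/4*a + 55/12*b**3 - 2*b**2 + 55/24*b → 5/4*a + 55/12*b**3 - 19/2*b**2 + 55/24*b - 15/4
  leading term a: no divisor's leading term divides it; move 5/4*a to the remainder.
  leading term b**3: no divisor's leading term divides it; move 55/12*b**3 to the remainder.
  leading term b**2: no divisor's leading term divides it; move -19/2*b**2 to the remainder.
  leading term b: no divisor's leading term divides it; move 55/24*b to the remainder.
  leading term 1: no divisor's leading term divides it; move -15/4 to the remainder.
  remainder 5/4*a + 55/12*b**3 - 19/2*b**2 + 55/24*b - 15/4 ≠ 0; add g_3 = 5/4*a + 55/12*b**3 - 19/2*b**2 + 55/24*b - 15/4 to the basis.

S(f_1,g_3): lcm = a**2. S = -11/3*a*b**3 + 38/5*a*b**2 - 5/2*a*b - 2*b.
  leading term a*b**3: subtract (11/12*b**2)·f_2 from -11/3*a*b**3 + 38/5*a*b**2 - 5/2*a*b - 2*b → 38/5*a*b**2 - 5/2*a*b - 55/6*b**4 - 55/12*b**2 - 2*b
  leading term a*b**2: subtract (-19/10*b)·f_2 from 38/5*a*b**2 - 5/2*a*b - 55/6*b**4 - 55/12*b**2 - 2*b → -5/2*a*b - 55/6*b**4 + 19*b**3 - 55/12*b**2 + 15/2*b
  leading term a*b: subtract (5/8)·f_2 from -5/2*a*b - 55/6*b**4 + 19*b**3 - 55/12*b**2 + 15/2*b → -55/6*b**4 + 19*b**3 - 65/6*b**2 + 15/2*b - 25/8
  leading term b**4: no divisor's leading term divides it; move -55/6*b**4 to the remainder.
  leading term b**3: no divisor's leading term divides it; move 19*b**3 to the remainder.
  leading term b**2: no divisor's leading term divides it; move -65/6*b**2 to the remainder.
  leading term b: no divisor's leading term divides it; move 15/2*b to the remainder.
  leading term 1: no divisor's leading term divides it; move -25/8 to the remainder.
  remainder -55/6*b**4 + 19*b**3 - 65/6*b**2 + 15/2*b - 25/8 ≠ 0; add g_4 = -55/6*b**4 + 19*b**3 - 65/6*b**2 + 15/2*b - 25/8 to the basis.

S(f_2,g_3): lcm = a*b. S = -11/3*b**4 + 38/5*b**3 - 13/3*b**2 + 3*b - 5/4.
  leading term b**4: subtract (2/5)·g_4 from -11/3*b**4 + 38/5*b**3 - 13/3*b**2 + 3*b - 5/4 → 0
  remainder 0.

S(f_1,g_4): leading monomials are coprime, so the S-polynomial reduces to 0 (Buchberger's first criterion).
S(f_2,g_4): lcm = a*b**4. S = 114/55*a*b**3 - 13/11*a*b**2 + 9/11*a*b - 15/44*a - 5/2*b**5 - 5/4*b**3.
  leading term a*b**3: subtract (-57/110*b**2)·f_2 from 114/55*a*b**3 - 13/11*a*b**2 + 9/11*a*b - 15/44*a - 5/2*b**5 - 5/4*b**3 → -13/11*a*b**2 + 9/11*a*b - 15/44*a - 5/2*b**5 + 57/11*b**4 - 5/4*b**3 + 57/22*b**2
  leading term a*b**2: subtract (13/44*b)·f_2 from -13/11*a*b**2 + 9/11*a*b - 15/44*a - 5/2*b**5 + 57/11*b**4 - 5/4*b**3 + 57/22*b**2 → 9/11*a*b - 15/44*a - 5/2*b**5 + 57/11*b**4 - 185/44*b**3 + 57/22*b**2 - 65/44*b
  leading term a*b: subtract (-9/44)·f_2 from 9/11*a*b - 15/44*a - 5/2*b**5 + 57/11*b**4 - 185/44*b**3 + 57/22*b**2 - 65/44*b → -15/44*a - 5/2*b**5 + 57/11*b**4 - 185/44*b**3 + 51/11*b**2 - 65/44*b + 45/44
  leading term a: subtract (-3/11)·g_3 from -15/44*a - 5/2*b**5 + 57/11*b**4 - 185/44*b**3 + 51/11*b**2 - 65/44*b + 45/44 → -5/2*b**5 + 57/11*b**4 - 65/22*b**3 + 45/22*b**2 - 75/88*b
  leading term b**5: subtract (3/11*b)·g_4 from -5/2*b**5 + 57/11*b**4 - 65/22*b**3 + 45/22*b**2 - 75/88*b → 0
  remainder 0.

S(g_3,g_4): leading monomials are coprime, so the S-polynomial reduces to 0 (Buchberger's first criterion).
Every S-polynomial of the final basis reduces to 0, so we have a Gröbner basis.
Inter-reduce: drop elements whose leading term is divisible by another's, tail-reduce, and make monic.

G = {a + 11/3*b**3 - 38/5*b**2 + 11/6*b - 3, b**4 - 114/55*b**3 + 13/11*b**2 - 9/11*b + 15/44}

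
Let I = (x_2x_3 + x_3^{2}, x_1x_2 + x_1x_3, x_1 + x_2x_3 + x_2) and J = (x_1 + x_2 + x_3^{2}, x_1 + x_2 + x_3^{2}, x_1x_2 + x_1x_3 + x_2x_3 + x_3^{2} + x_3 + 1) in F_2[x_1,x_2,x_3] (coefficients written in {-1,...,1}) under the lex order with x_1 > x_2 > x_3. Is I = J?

No, the ideals differ.

Two ideals are equal iff their reduced Gröbner bases coincide (the reduced basis is unique for a fixed ordering).
Buchberger on the first generating set:
f_1 = x_2x_3 + x_3^{2}, LT = x_2x_3.
f_2 = x_1x_2 + x_1x_3, LT = x_1x_2.
f_3 = x_1 + x_2x_3 + x_2, LT = x_1.

S(f_2,f_3): lcm = x_1x_2. S = x_1x_3 + x_2^{2}x_3 + x_2^{2}.
  reduce S modulo (f_1, f_2, f_3):
  remainder x_2^{2} + x_3^{2} ≠ 0; add g_4 = x_2^{2} + x_3^{2} to the basis.

The other S-polynomials (S(f_1,f_2), S(f_1,f_3), S(f_1,g_4), S(f_2,g_4), S(f_3,g_4)) all reduce to 0 modulo the current basis, so we have a Gröbner basis.
Inter-reduce: drop elements whose leading term is divisible by another's, tail-reduce, and make monic.
Reduced Gröbner basis: {x_1 + x_2 + x_3^{2}, x_2^{2} + x_3^{2}, x_2x_3 + x_3^{2}}.

Buchberger on the second generating set:
h_1 = x_1 + x_2 + x_3^{2}, LT = x_1.
h_2 = x_1 + x_2 + x_3^{2}, LT = x_1.
h_3 = x_1x_2 + x_1x_3 + x_2x_3 + x_3^{2} + x_3 + 1, LT = x_1x_2.

S(h_1,h_3): lcm = x_1x_2. S = x_1x_3 + x_2^{2} + x_2x_3^{2} + x_2x_3 + x_3^{2} + x_3 + 1.
  reduce S modulo (h_1, h_2, h_3):
  remainder x_2^{2} + x_2x_3^{2} + x_3^{3} + x_3^{2} + x_3 + 1 ≠ 0; add k_4 = x_2^{2} + x_2x_3^{2} + x_3^{3} + x_3^{2} + x_3 + 1 to the basis.

The other S-polynomials (S(h_1,h_2), S(h_2,h_3), S(h_1,k_4), S(h_2,k_4), S(h_3,k_4)) all reduce to 0 modulo the current basis, so we have a Gröbner basis.
Inter-reduce: drop elements whose leading term is divisible by another's, tail-reduce, and make monic.
Reduced Gröbner basis: {x_1 + x_2 + x_3^{2}, x_2^{2} + x_2x_3^{2} + x_3^{3} + x_3^{2} + x_3 + 1}.

These differ, so the ideals are not equal.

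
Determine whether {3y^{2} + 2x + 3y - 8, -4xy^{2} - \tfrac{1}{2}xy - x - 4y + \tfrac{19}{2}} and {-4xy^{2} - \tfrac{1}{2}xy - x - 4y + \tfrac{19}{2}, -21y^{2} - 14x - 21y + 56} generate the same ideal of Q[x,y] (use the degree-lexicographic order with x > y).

Yes, the ideals are equal.

Two ideals are equal iff their reduced Gröbner bases coincide (the reduced basis is unique for a fixed ordering).
Buchberger on the first generating set:
f_1 = 3y^{2} + 2x + 3y - 8, LT = y^{2}.
f_2 = -4xy^{2} - \tfrac{1}{2}xy - x - 4y + \tfrac{19}{2}, LT = xy^{2}.

S(f_1,f_2): lcm = xy^{2}. S = \tfrac{2}{3}x^{2} + \tfrac{7}{8}xy - \tfrac{35}{12}x - y + \tfrac{19}{8}.
  reduce S modulo (f_1, f_2):
  remainder \tfrac{2}{3}x^{2} + \tfrac{7}{8}xy - \tfrac{35}{12}x - y + \tfrac{19}{8} ≠ 0; add g_3 = \tfrac{2}{3}x^{2} + \tfrac{7}{8}xy - \tfrac{35}{12}x - y + \tfrac{19}{8} to the basis.

The other S-polynomials (S(f_1,g_3), S(f_2,g_3)) all reduce to 0 modulo the current basis, so we have a Gröbner basis.
Inter-reduce: drop elements whose leading term is divisible by another's, tail-reduce, and make monic.
Reduced Gröbner basis: {x^{2} + \tfrac{21}{16}xy - \tfrac{35}{8}x - \tfrac{3}{2}y + \tfrac{57}{16}, y^{2} + \tfrac{2}{3}x + y - \tfrac{8}{3}}.

Buchberger on the second generating set:
h_1 = -4xy^{2} - \tfrac{1}{2}xy - x - 4y + \tfrac{19}{2}, LT = xy^{2}.
h_2 = -21y^{2} - 14x - 21y + 56, LT = y^{2}.

S(h_1,h_2): lcm = xy^{2}. S = -\tfrac{2}{3}x^{2} - \tfrac{7}{8}xy + \tfrac{35}{12}x + y - \tfrac{19}{8}.
  reduce S modulo (h_1, h_2):
  remainder -\tfrac{2}{3}x^{2} - \tfrac{7}{8}xy + \tfrac{35}{12}x + y - \tfrac{19}{8} ≠ 0; add k_3 = -\tfrac{2}{3}x^{2} - \tfrac{7}{8}xy + \tfrac{35}{12}x + y - \tfrac{19}{8} to the basis.

The other S-polynomials (S(h_1,k_3), S(h_2,k_3)) all reduce to 0 modulo the current basis, so we have a Gröbner basis.
Inter-reduce: drop elements whose leading term is divisible by another's, tail-reduce, and make monic.
Reduced Gröbner basis: {x^{2} + \tfrac{21}{16}xy - \tfrac{35}{8}x - \tfrac{3}{2}y + \tfrac{57}{16}, y^{2} + \tfrac{2}{3}x + y - \tfrac{8}{3}}.

These coincide, so the ideals are equal.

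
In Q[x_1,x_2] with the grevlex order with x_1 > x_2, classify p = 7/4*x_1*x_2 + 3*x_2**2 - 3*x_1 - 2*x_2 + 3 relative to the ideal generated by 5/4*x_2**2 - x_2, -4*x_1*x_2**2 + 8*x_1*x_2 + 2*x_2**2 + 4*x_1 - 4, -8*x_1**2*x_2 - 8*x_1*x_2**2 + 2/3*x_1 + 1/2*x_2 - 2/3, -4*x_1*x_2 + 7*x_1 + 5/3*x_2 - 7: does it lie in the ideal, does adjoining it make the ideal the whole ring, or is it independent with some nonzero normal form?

7/4*x_1*x_2 + 3*x_2**2 - 3*x_1 - 2*x_2 + 3 lies in I (it reduces to 0).

First compute the reduced Gröbner basis of I by Buchberger's algorithm.
f_1 = 5/4*x_2**2 - x_2, LT = x_2**2.
f_2 = -4*x_1*x_2**2 + 8*x_1*x_2 + 2*x_2**2 + 4*x_1 - 4, LT = x_1*x_2**2.
f_3 = -8*x_1**2*x_2 - 8*x_1*x_2**2 + 2/3*x_1 + 1/2*x_2 - 2/3, LT = x_1**2*x_2.
f_4 = -4*x_1*x_2 + 7*x_1 + 5/3*x_2 - 7, LT = x_1*x_2.

S(f_1,f_2): lcm = x_1*x_2**2. S = 6/5*x_1*x_2 + 1/2*x_2**2 + x_1 - 1.
  reduce S modulo (f_1, f_2, f_3, f_4):
  remainder 31/10*x_1 + 9/10*x_2 - 31/10 ≠ 0; add h_5 = 31/10*x_1 + 9/10*x_2 - 31/10 to the basis.

S(f_1,f_3): lcm = x_1**2*x_2**2. S = -x_1*x_2**3 - 4/5*x_1**2*x_2 + 1/12*x_1*x_2 + 1/16*x_2**2 - 1/12*x_2.
  reduce S modulo (f_1, f_2, f_3, f_4, h_5):
  remainder -799/11160*x_2 ≠ 0; add h_6 = -799/11160*x_2 to the basis.

The other S-polynomials (S(f_1,f_4), S(f_2,f_3), S(f_2,f_4), S(f_3,f_4), S(f_1,h_5), S(f_2,h_5), S(f_3,h_5), S(f_4,h_5), S(f_1,h_6), S(f_2,h_6), S(f_3,h_6), S(f_4,h_6), S(h_5,h_6)) all reduce to 0 modulo the current basis, so we have a Gröbner basis.
Inter-reduce: drop elements whose leading term is divisible by another's, tail-reduce, and make monic.
Reduced Gröbner basis: {x_1 - 1, x_2}.
Label its elements g_1 = x_1 - 1, g_2 = x_2.

Reduce p = 7/4*x_1*x_2 + 3*x_2**2 - 3*x_1 - 2*x_2 + 3 modulo G:
  leading term x_1*x_2: subtract (7/4*x_2)·g_1 from 7/4*x_1*x_2 + 3*x_2**2 - 3*x_1 - 2*x_2 + 3 → 3*x_2**2 - 3*x_1 - 1/4*x_2 + 3
  leading term x_2**2: subtract (3*x_2)·g_2 from 3*x_2**2 - 3*x_1 - 1/4*x_2 + 3 → -3*x_1 - 1/4*x_2 + 3
  leading term x_1: subtract (-3)·g_1 from -3*x_1 - 1/4*x_2 + 3 → -1/4*x_2
  leading term x_2: subtract (-1/4)·g_2 from -1/4*x_2 → 0
  normal form = 0.
Since the normal form is 0, p ∈ I.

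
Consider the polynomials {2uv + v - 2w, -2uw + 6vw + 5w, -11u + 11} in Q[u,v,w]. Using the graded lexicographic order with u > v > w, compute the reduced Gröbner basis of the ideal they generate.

G = {w^2 + 3/4w, u - 1, v - 2/3w}

f_1 = 2uv + v - 2w, LT = uv.
f_2 = -2uw + 6vw + 5w, LT = uw.
f_3 = -11u + 11, LT = u.

S(f_1,f_2): lcm = uvw. S = 3v^2w + 3vw - w^2.
  leading term v^2w: no divisor's leading term divides it; move 3v^2w to the remainder.
  leading term vw: no divisor's leading term divides it; move 3vw to the remainder.
  leading term w^2: no divisor's leading term divides it; move -w^2 to the remainder.
  remainder 3v^2w + 3vw - w^2 ≠ 0; add g_4 = 3v^2w + 3vw - w^2 to the basis.

S(f_1,f_3): lcm = uv. S = 3/2v - w.
  leading term v: no divisor's leading term divides it; move 3/2v to the remainder.
  leading term w: no divisor's leading term divides it; move -w to the remainder.
  remainder 3/2v - w ≠ 0; add g_5 = 3/2v - w to the basis.

S(f_2,f_3): lcm = uw. S = -3vw - 3/2w.
  leading term vw: subtract (-2w)·g_5 from -3vw - 3/2w → -2w^2 - 3/2w
  leading term w^2: no divisor's leading term divides it; move -2w^2 to the remainder.
  leading term w: no divisor's leading term divides it; move -3/2w to the remainder.
  remainder -2w^2 - 3/2w ≠ 0; add g_6 = -2w^2 - 3/2w to the basis.

The other S-polynomials (S(f_1,g_4), S(f_2,g_4), S(f_3,g_4), S(f_1,g_5), S(f_2,g_5), S(f_3,g_5), S(g_4,g_5), S(f_1,g_6), S(f_2,g_6), S(f_3,g_6), S(g_4,g_6), S(g_5,g_6)) all reduce to 0 modulo the current basis, so we have a Gröbner basis.
Inter-reduce: drop elements whose leading term is divisible by another's, tail-reduce, and make monic.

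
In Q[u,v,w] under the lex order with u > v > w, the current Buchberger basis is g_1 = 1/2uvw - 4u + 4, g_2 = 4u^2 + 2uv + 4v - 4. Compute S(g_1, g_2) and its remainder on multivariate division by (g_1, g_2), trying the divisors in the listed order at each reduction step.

S(g_1, g_2) = -8u^2 - 1/2uv^2w + 8u - v^2w + vw; remainder on division = 8u - v^2w + vw + 12v - 8.

lcm(LM(g_1), LM(g_2)) = u^2vw.
S = (lcm/LT(g_1))·g_1 − (lcm/LT(g_2))·g_2 = -8u^2 - 1/2uv^2w + 8u - v^2w + vw.
Reduce S modulo (g_1, g_2) in that order:
  leading term u^2: subtract (-2)·g_2 from -8u^2 - 1/2uv^2w + 8u - v^2w + vw → -1/2uv^2w + 4uv + 8u - v^2w + vw + 8v - 8
  leading term uv^2w: subtract (-v)·g_1 from -1/2uv^2w + 4uv + 8u - v^2w + vw + 8v - 8 → 8u - v^2w + vw + 12v - 8
  leading term u: no divisor's leading term divides it; move 8u to the remainder.
  leading term v^2w: no divisor's leading term divides it; move -v^2w to the remainder.
  leading term vw: no divisor's leading term divides it; move vw to the remainder.
  leading term v: no divisor's leading term divides it; move 12v to the remainder.
  leading term 1: no divisor's leading term divides it; move -8 to the remainder.
The remainder 8u - v^2w + vw + 12v - 8 is nonzero, so it would be added as the next basis element.
An S-polynomial is built so that the two leading terms cancel; whether anything survives reduction is exactly the Gröbner-basis criterion.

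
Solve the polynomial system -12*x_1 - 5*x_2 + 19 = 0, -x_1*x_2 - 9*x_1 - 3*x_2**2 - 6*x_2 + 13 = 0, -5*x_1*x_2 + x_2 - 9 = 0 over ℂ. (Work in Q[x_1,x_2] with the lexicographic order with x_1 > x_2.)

Compute a lex Gröbner basis by Buchberger's algorithm.
f_1 = -12*x_1 - 5*x_2 + 19, LT = x_1.
f_2 = -x_1*x_2 - 9*x_1 - 3*x_2**2 - 6*x_2 + 13, LT = x_1*x_2.
f_3 = -5*x_1*x_2 + x_2 - 9, LT = x_1*x_2.

S(f_1,f_2): lcm = x_1*x_2. S = -9*x_1 - 31/12*x_2**2 - 91/12*x_2 + 13.
  reduce S modulo (f_1, f_2, f_3):
  remainder -31/12*x_2**2 - 23/6*x_2 - 5/4 ≠ 0; add h_4 = -31/12*x_2**2 - 23/6*x_2 - 5/4 to the basis.

S(f_1,f_3): lcm = x_1*x_2. S = 5/12*x_2**2 - 83/60*x_2 - 9/5.
  reduce S modulo (f_1, f_2, f_3, h_4):
  remainder -1241/620*x_2 - 1241/620 ≠ 0; add h_5 = -1241/620*x_2 - 1241/620 to the basis.

The other S-polynomials (S(f_2,f_3), S(f_1,h_4), S(f_2,h_4), S(f_3,h_4), S(f_1,h_5), S(f_2,h_5), S(f_3,h_5), S(h_4,h_5)) all reduce to 0 modulo the current basis, so we have a Gröbner basis.
Inter-reduce: drop elements whose leading term is divisible by another's, tail-reduce, and make monic.
Reduced Gröbner basis: {x_1 - 2, x_2 + 1}.

Since the basis is lex-ordered, x_2 + 1 is univariate in x_2. Its roots are {-1}. Back-substituting each root into the other basis elements fixes the other coordinates.
  x_2 = -1: the earlier basis element becomes x_1 - 2 = 0, giving x_1 = 2 — point (2, -1).

{(2, -1)}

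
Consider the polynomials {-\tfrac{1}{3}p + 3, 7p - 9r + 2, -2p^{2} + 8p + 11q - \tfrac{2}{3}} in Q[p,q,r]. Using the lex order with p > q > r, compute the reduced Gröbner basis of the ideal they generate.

f_1 = -\tfrac{1}{3}p + 3, LT = p.
f_2 = 7p - 9r + 2, LT = p.
f_3 = -2p^{2} + 8p + 11q - \tfrac{2}{3}, LT = p^{2}.

S(f_1,f_2): lcm = p. S = \tfrac{9}{7}r - \tfrac{65}{7}.
  reduce S modulo (f_1, f_2, f_3):
  remainder \tfrac{9}{7}r - \tfrac{65}{7} ≠ 0; add g_4 = \tfrac{9}{7}r - \tfrac{65}{7} to the basis.

S(f_1,f_3): lcm = p^{2}. S = -5p + \tfrac{11}{2}q - \tfrac{1}{3}.
  reduce S modulo (f_1, f_2, f_3, g_4):
  remainder \tfrac{11}{2}q - \tfrac{136}{3} ≠ 0; add g_5 = \tfrac{11}{2}q - \tfrac{136}{3} to the basis.

The other S-polynomials (S(f_2,f_3), S(f_1,g_4), S(f_2,g_4), S(f_3,g_4), S(f_1,g_5), S(f_2,g_5), S(f_3,g_5), S(g_4,g_5)) all reduce to 0 modulo the current basis, so we have a Gröbner basis.
Inter-reduce: drop elements whose leading term is divisible by another's, tail-reduce, and make monic.

G = {p - 9, q - \tfrac{272}{33}, r - \tfrac{65}{9}}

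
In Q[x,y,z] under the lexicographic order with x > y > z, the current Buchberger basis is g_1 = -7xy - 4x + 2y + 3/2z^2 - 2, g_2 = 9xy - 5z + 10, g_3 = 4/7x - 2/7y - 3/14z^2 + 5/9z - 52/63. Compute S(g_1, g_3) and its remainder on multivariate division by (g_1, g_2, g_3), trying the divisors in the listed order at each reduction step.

S(g_1, g_3) = 4/7x + 1/2y^2 + 3/8yz^2 - 35/36yz + 73/63y - 3/14z^2 + 2/7; remainder on division = 1/2y^2 + 3/8yz^2 - 35/36yz + 13/9y - 5/9z + 10/9.

lcm(LM(g_1), LM(g_3)) = xy.
S = (lcm/LT(g_1))·g_1 − (lcm/LT(g_3))·g_3 = 4/7x + 1/2y^2 + 3/8yz^2 - 35/36yz + 73/63y - 3/14z^2 + 2/7.
Reduce S modulo (g_1, g_2, g_3) in that order:
  leading term x: subtract (1)·g_3 from 4/7x + 1/2y^2 + 3/8yz^2 - 35/36yz + 73/63y - 3/14z^2 + 2/7 → 1/2y^2 + 3/8yz^2 - 35/36yz + 13/9y - 5/9z + 10/9
  leading term y^2: no divisor's leading term divides it; move 1/2y^2 to the remainder.
  leading term yz^2: no divisor's leading term divides it; move 3/8yz^2 to the remainder.
  leading term yz: no divisor's leading term divides it; move -35/36yz to the remainder.
  leading term y: no divisor's leading term divides it; move 13/9y to the remainder.
  leading term z: no divisor's leading term divides it; move -5/9z to the remainder.
  leading term 1: no divisor's leading term divides it; move 10/9 to the remainder.
The remainder 1/2y^2 + 3/8yz^2 - 35/36yz + 13/9y - 5/9z + 10/9 is nonzero, so it would be added as the next basis element.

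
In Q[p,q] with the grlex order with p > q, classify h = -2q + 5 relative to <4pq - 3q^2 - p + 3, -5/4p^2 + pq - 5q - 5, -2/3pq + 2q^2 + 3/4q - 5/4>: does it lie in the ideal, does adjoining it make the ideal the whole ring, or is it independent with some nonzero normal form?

First compute the reduced Gröbner basis of I by Buchberger's algorithm.
f_1 = 4pq - 3q^2 - p + 3, LT = pq.
f_2 = -5/4p^2 + pq - 5q - 5, LT = p^2.
f_3 = -2/3pq + 2q^2 + 3/4q - 5/4, LT = pq.

S(f_1,f_2): lcm = p^2q. S = 1/20pq^2 - 1/4p^2 - 4q^2 + 3/4p - 4q.
  reduce S modulo (f_1, f_2, f_3):
  remainder 3/80q^3 - 265/64q^2 + 45/64p - 243/80q + 73/64 ≠ 0; add k_4 = 3/80q^3 - 265/64q^2 + 45/64p - 243/80q + 73/64 to the basis.

S(f_1,f_3): lcm = pq. S = 9/4q^2 - 1/4p + 9/8q - 9/8.
  reduce S modulo (f_1, f_2, f_3, k_4):
  remainder 9/4q^2 - 1/4p + 9/8q - 9/8 ≠ 0; add k_5 = 9/4q^2 - 1/4p + 9/8q - 9/8 to the basis.

S(f_2,f_3): lcm = p^2q. S = 11/5pq^2 + 9/8pq + 4q^2 - 15/8p + 4q.
  reduce S modulo (f_1, f_2, f_3, k_4, k_5):
  remainder -347/30p + 13529/320q + 13529/320 ≠ 0; add k_6 = -347/30p + 13529/320q + 13529/320 to the basis.

S(f_3,k_4): lcm = pq^3. S = -3q^4 + 1325/12pq^2 - 9/8q^3 - 75/4p^2 + 81pq + 15/8q^2 - 365/12p.
  reduce S modulo (f_1, f_2, f_3, k_4, k_5, k_6):
  remainder -6712205/16656q - 6712205/16656 ≠ 0; add k_7 = -6712205/16656q - 6712205/16656 to the basis.

The other S-polynomials (S(f_1,k_4), S(f_2,k_4), S(f_1,k_5), S(f_2,k_5), S(f_3,k_5), S(k_4,k_5), S(f_1,k_6), S(f_2,k_6), S(f_3,k_6), S(k_4,k_6), S(k_5,k_6), S(f_1,k_7), S(f_2,k_7), S(f_3,k_7), S(k_4,k_7), S(k_5,k_7), S(k_6,k_7)) all reduce to 0 modulo the current basis, so we have a Gröbner basis.
Inter-reduce: drop elements whose leading term is divisible by another's, tail-reduce, and make monic.
Reduced Gröbner basis: {p, q + 1}.
Label its elements g_1 = p, g_2 = q + 1.

Reduce h = -2q + 5 modulo G:
  leading term q: subtract (-2)·g_2 from -2q + 5 → 7
  leading term 1: no divisor's leading term divides it; move 7 to the remainder.
  normal form = 7.
The normal form is nonzero, so h ∉ I. Since h minus its normal form lies in I, I + (h) = I + (r) where r = 7; decide whether this ideal is the whole ring.
Here r = 7 is a nonzero constant, hence a unit: 1 ∈ I + (h), the Gröbner basis of I + (h) is {1}, and the enlarged system has no common solution — adjoining h is inconsistent.

The remainder on division by a Gröbner basis is unique — it is the normal form.

Adjoining -2q + 5 makes the ideal the whole ring: the system is inconsistent.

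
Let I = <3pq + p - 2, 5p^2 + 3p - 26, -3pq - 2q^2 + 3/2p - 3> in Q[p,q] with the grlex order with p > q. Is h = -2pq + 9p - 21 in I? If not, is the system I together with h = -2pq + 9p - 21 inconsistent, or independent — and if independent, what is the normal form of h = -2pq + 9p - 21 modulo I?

Adjoining -2pq + 9p - 21 makes the ideal the whole ring: the system is inconsistent.

First compute the reduced Gröbner basis of I by Buchberger's algorithm.
f_1 = 3pq + p - 2, LT = pq.
f_2 = 5p^2 + 3p - 26, LT = p^2.
f_3 = -3pq - 2q^2 + 3/2p - 3, LT = pq.

S(f_1,f_2): lcm = p^2q. S = 1/3p^2 - 3/5pq - 2/3p + 26/5q.
  leading term p^2: subtract (1/15)·f_2 from 1/3p^2 - 3/5pq - 2/3p + 26/5q → -3/5pq - 13/15p + 26/5q + 26/15
  leading term pq: subtract (-1/5)·f_1 from -3/5pq - 13/15p + 26/5q + 26/15 → -2/3p + 26/5q + 4/3
  leading term p: no divisor's leading term divides it; move -2/3p to the remainder.
  leading term q: no divisor's leading term divides it; move 26/5q to the remainder.
  leading term 1: no divisor's leading term divides it; move 4/3 to the remainder.
  remainder -2/3p + 26/5q + 4/3 ≠ 0; add k_4 = -2/3p + 26/5q + 4/3 to the basis.

S(f_1,f_3): lcm = pq. S = -2/3q^2 + 5/6p - 5/3.
  leading term q^2: no divisor's leading term divides it; move -2/3q^2 to the remainder.
  leading term p: subtract (-5/4)·k_4 from 5/6p - 5/3 → 13/2q
  leading term q: no divisor's leading term divides it; move 13/2q to the remainder.
  remainder -2/3q^2 + 13/2q ≠ 0; add k_5 = -2/3q^2 + 13/2q to the basis.

S(f_2,f_3): lcm = p^2q. S = -2/3pq^2 + 1/2p^2 + 3/5pq - p - 26/5q.
  leading term pq^2: subtract (-2/9q)·f_1 from -2/3pq^2 + 1/2p^2 + 3/5pq - p - 26/5q → 1/2p^2 + 37/45pq - p - 254/45q
  leading term p^2: subtract (1/10)·f_2 from 1/2p^2 + 37/45pq - p - 254/45q → 37/45pq - 13/10p - 254/45q + 13/5
  leading term pq: subtract (37/135)·f_1 from 37/45pq - 13/10p - 254/45q + 13/5 → -85/54p - 254/45q + 85/27
  leading term p: subtract (85/36)·k_4 from -85/54p - 254/45q + 85/27 → -1613/90q
  leading term q: no divisor's leading term divides it; move -1613/90q to the remainder.
  remainder -1613/90q ≠ 0; add k_6 = -1613/90q to the basis.

The other S-polynomials (S(f_1,k_4), S(f_2,k_4), S(f_3,k_4), S(f_1,k_5), S(f_2,k_5), S(f_3,k_5), S(k_4,k_5), S(f_1,k_6), S(f_2,k_6), S(f_3,k_6), S(k_4,k_6), S(k_5,k_6)) all reduce to 0 modulo the current basis, so we have a Gröbner basis.
Inter-reduce: drop elements whose leading term is divisible by another's, tail-reduce, and make monic.
Reduced Gröbner basis: {p - 2, q}.
Label its elements g_1 = p - 2, g_2 = q.

Reduce h = -2pq + 9p - 21 modulo G:
  leading term pq: subtract (-2q)·g_1 from -2pq + 9p - 21 → 9p - 4q - 21
  leading term p: subtract (9)·g_1 from 9p - 4q - 21 → -4q - 3
  leading term q: subtract (-4)·g_2 from -4q - 3 → -3
  leading term 1: no divisor's leading term divides it; move -3 to the remainder.
  normal form = -3.
The normal form is nonzero, so h ∉ I. Since h minus its normal form lies in I, I + (h) = I + (r) where r = -3; decide whether this ideal is the whole ring.
Here r = -3 is a nonzero constant, hence a unit: 1 ∈ I + (h), the Gröbner basis of I + (h) is {1}, and the enlarged system has no common solution — adjoining h is inconsistent.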